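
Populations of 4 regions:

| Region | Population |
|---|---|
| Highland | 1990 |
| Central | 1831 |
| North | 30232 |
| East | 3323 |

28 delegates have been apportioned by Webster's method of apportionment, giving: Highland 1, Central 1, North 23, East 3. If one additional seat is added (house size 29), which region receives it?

Highland

Priority for the next seat is population ÷ (current seats + 0.5).
Priorities: Highland 1326.667, Central 1220.667, North 1286.468, East 949.429.
Highest priority: Highland.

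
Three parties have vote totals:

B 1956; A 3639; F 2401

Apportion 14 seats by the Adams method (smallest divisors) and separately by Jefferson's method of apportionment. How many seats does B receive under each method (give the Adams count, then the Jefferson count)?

4 and 3

Adams: B 4, A 6, F 4.
Jefferson: B 3, A 7, F 4.
B gets 4 under Adams and 3 under Jefferson.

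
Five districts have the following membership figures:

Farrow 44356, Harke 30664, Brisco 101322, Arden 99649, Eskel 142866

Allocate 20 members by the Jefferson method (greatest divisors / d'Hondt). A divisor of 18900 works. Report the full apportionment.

Farrow 2, Harke 1, Brisco 5, Arden 5, Eskel 7

With modified divisor 18900: modified quotas Farrow 2.347, Harke 1.622, Brisco 5.361, Arden 5.272, Eskel 7.559.
Rounding down: Farrow 2, Harke 1, Brisco 5, Arden 5, Eskel 7 (total 20).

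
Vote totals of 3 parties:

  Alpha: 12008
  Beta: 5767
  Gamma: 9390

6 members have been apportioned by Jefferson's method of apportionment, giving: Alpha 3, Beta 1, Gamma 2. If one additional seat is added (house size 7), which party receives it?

Gamma

Priority for the next seat is population ÷ (current seats + 1).
Priorities: Alpha 3002.000, Beta 2883.500, Gamma 3130.000.
Highest priority: Gamma.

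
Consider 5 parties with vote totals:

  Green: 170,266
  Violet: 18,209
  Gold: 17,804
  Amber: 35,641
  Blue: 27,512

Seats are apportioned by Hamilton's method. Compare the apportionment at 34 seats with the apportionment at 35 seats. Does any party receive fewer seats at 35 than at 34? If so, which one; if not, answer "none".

none

At 34 seats: Green 22, Violet 2, Gold 2, Amber 5, Blue 3.
At 35 seats: Green 22, Violet 2, Gold 2, Amber 5, Blue 4.
No party's allocation decreased.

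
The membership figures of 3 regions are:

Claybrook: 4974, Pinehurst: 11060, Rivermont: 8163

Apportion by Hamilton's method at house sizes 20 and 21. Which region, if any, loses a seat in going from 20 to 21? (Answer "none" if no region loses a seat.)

At 20 seats: Claybrook 4, Pinehurst 9, Rivermont 7.
At 21 seats: Claybrook 4, Pinehurst 10, Rivermont 7.
No region's allocation decreased.

none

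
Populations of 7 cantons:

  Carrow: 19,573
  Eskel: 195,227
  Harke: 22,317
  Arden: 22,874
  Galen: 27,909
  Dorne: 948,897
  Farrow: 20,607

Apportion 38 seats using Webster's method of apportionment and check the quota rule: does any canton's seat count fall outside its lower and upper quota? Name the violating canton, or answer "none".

Standard quotas: Carrow 0.592, Eskel 5.900, Harke 0.674, Arden 0.691, Galen 0.843, Dorne 28.677, Farrow 0.623.
Webster allocation: Carrow 1, Eskel 6, Harke 1, Arden 1, Galen 1, Dorne 27, Farrow 1.
Dorne has quota 28.677 (lower 28, upper 29) but receives 27 — outside the quota interval.

Dorne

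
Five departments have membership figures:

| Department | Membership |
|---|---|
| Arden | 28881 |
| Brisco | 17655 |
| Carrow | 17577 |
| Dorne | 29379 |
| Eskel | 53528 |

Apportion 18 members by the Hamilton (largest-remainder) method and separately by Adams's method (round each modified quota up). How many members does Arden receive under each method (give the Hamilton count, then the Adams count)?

Hamilton: Arden 3, Brisco 2, Carrow 2, Dorne 4, Eskel 7.
Adams: Arden 4, Brisco 2, Carrow 2, Dorne 4, Eskel 6.
Arden gets 3 under Hamilton and 4 under Adams.

3 and 4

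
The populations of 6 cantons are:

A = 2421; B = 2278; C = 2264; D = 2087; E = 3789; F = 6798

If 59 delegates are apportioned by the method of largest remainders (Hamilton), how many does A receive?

Standard divisor: 19637 ÷ 59 ≈ 332.831.
Standard quotas: A 7.2740, B 6.8443, C 6.8023, D 6.2705, E 11.3842, F 20.4248.
Lower quotas: A 7, B 6, C 6, D 6, E 11, F 20 (sum 56, leaving 3 seats).
Remainders in descending order: B 0.8443, C 0.8023, F 0.4248, E 0.3842, A 0.2740, D 0.2705.
The surplus seats go to B, C, F.
A receives 7.

7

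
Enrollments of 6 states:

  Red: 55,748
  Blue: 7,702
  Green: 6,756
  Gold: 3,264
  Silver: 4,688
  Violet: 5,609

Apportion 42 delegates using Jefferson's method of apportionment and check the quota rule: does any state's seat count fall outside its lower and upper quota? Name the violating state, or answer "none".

Red

Standard quotas: Red 27.952, Blue 3.862, Green 3.387, Gold 1.637, Silver 2.351, Violet 2.812.
Jefferson allocation: Red 29, Blue 4, Green 3, Gold 1, Silver 2, Violet 3.
Red has quota 27.952 (lower 27, upper 28) but receives 29 — outside the quota interval.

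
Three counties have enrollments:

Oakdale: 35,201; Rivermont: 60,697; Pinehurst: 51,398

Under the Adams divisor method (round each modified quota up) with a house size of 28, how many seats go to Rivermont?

11

Standard divisor 147296/28 ≈ 5260.571; standard quotas: Oakdale 6.691, Rivermont 11.538, Pinehurst 9.770.
Rounding up gives 7, 12, 10 = 29 seats, so the divisor must be adjusted.
With modified divisor 5600: modified quotas Oakdale 6.286, Rivermont 10.839, Pinehurst 9.178.
Rounding up: Oakdale 7, Rivermont 11, Pinehurst 10 (total 28).
Rivermont receives 11.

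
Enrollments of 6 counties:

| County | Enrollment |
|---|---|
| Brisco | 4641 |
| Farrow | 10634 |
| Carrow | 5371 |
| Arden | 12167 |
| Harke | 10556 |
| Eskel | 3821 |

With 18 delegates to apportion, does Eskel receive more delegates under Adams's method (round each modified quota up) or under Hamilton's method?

Adams

Adams: Brisco 2, Farrow 4, Carrow 2, Arden 4, Harke 4, Eskel 2.
Hamilton: Brisco 2, Farrow 4, Carrow 2, Arden 5, Harke 4, Eskel 1.
Eskel gets 2 under Adams and 1 under Hamilton.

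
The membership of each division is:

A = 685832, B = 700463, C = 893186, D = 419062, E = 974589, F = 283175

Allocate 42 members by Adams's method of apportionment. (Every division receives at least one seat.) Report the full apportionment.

A: 7, B: 8, C: 9, D: 5, E: 10, F: 3

Standard divisor 3956307/42 ≈ 94197.786; standard quotas: A 7.281, B 7.436, C 9.482, D 4.449, E 10.346, F 3.006.
Rounding up gives 8, 8, 10, 5, 11, 4 = 46 seats, so the divisor must be adjusted.
With modified divisor 99700: modified quotas A 6.879, B 7.026, C 8.959, D 4.203, E 9.775, F 2.840.
Rounding up: A 7, B 8, C 9, D 5, E 10, F 3 (total 42).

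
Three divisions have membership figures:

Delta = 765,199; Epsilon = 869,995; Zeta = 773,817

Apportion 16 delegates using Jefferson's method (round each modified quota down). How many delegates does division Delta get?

5

Standard divisor 2409011/16 ≈ 150563.188; standard quotas: Delta 5.082, Epsilon 5.778, Zeta 5.139.
Rounding down gives 5, 5, 5 = 15 seats, so the divisor must be adjusted.
With modified divisor 137000: modified quotas Delta 5.585, Epsilon 6.350, Zeta 5.648.
Rounding down: Delta 5, Epsilon 6, Zeta 5 (total 16).
Delta receives 5.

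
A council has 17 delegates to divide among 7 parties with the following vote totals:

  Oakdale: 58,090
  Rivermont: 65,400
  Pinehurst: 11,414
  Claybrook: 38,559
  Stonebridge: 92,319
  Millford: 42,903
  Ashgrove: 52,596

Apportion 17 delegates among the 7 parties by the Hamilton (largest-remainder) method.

Oakdale=3, Rivermont=3, Pinehurst=1, Claybrook=2, Stonebridge=4, Millford=2, Ashgrove=2

Standard divisor: 361281 ÷ 17 ≈ 21251.824.
Standard quotas: Oakdale 2.7334, Rivermont 3.0774, Pinehurst 0.5371, Claybrook 1.8144, Stonebridge 4.3441, Millford 2.0188, Ashgrove 2.4749.
Lower quotas: Oakdale 2, Rivermont 3, Pinehurst 0, Claybrook 1, Stonebridge 4, Millford 2, Ashgrove 2 (sum 14, leaving 3 seats).
Remainders in descending order: Claybrook 0.8144, Oakdale 0.7334, Pinehurst 0.5371, Ashgrove 0.4749, Stonebridge 0.3441, Rivermont 0.0774, Millford 0.0188.
The surplus seats go to Claybrook, Oakdale, Pinehurst.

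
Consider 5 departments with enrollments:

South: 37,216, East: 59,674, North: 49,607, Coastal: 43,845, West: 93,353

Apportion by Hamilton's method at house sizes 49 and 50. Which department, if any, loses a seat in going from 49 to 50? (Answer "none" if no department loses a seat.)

At 49 seats: South 6, East 10, North 9, Coastal 8, West 16.
At 50 seats: South 7, East 10, North 9, Coastal 8, West 16.
No department's allocation decreased.

none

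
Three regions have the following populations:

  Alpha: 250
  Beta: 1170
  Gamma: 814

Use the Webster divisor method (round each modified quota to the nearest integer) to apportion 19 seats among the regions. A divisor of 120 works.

With modified divisor 120: modified quotas Alpha 2.083, Beta 9.750, Gamma 6.783.
Rounding to the nearest integer: Alpha 2, Beta 10, Gamma 7 (total 19).

Alpha 2; Beta 10; Gamma 7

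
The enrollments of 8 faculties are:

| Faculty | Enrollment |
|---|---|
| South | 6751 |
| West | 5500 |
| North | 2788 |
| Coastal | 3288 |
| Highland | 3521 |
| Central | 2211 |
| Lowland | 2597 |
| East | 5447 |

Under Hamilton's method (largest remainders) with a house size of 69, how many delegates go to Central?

5

Standard divisor: 32103 ÷ 69 ≈ 465.261.
Standard quotas: South 14.5101, West 11.8213, North 5.9923, Coastal 7.0670, Highland 7.5678, Central 4.7522, Lowland 5.5818, East 11.7074.
Lower quotas: South 14, West 11, North 5, Coastal 7, Highland 7, Central 4, Lowland 5, East 11 (sum 64, leaving 5 seats).
Remainders in descending order: North 0.9923, West 0.8213, Central 0.7522, East 0.7074, Lowland 0.5818, Highland 0.5678, South 0.5101, Coastal 0.0670.
The surplus seats go to North, West, Central, East, Lowland.
Central receives 5.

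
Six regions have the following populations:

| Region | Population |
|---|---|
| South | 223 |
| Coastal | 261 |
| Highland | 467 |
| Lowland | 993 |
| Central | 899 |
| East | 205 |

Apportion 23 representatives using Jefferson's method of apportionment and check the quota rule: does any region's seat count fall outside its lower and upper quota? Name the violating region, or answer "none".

none

Standard quotas: South 1.683, Coastal 1.969, Highland 3.524, Lowland 7.493, Central 6.784, East 1.547.
Jefferson allocation: South 1, Coastal 2, Highland 4, Lowland 8, Central 7, East 1.
Every allocation lies between the lower and upper quota.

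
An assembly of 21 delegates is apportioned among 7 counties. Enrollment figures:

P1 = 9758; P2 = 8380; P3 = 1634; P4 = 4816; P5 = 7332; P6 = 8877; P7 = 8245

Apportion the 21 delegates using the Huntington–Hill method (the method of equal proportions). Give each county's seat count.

P1 4, P2 4, P3 1, P4 2, P5 3, P6 4, P7 3

With divisor 2400: modified quotas P1 4.066, P2 3.492, P3 0.681, P4 2.007, P5 3.055, P6 3.699, P7 3.435.
Geometric-mean thresholds: P1 √(4·5)=4.472, P2 √(3·4)=3.464, P3 (min 1), P4 √(2·3)=2.449, P5 √(3·4)=3.464, P6 √(3·4)=3.464, P7 √(3·4)=3.464.
Each quota rounded against its threshold gives P1 4, P2 4, P3 1, P4 2, P5 3, P6 4, P7 3 (total 21).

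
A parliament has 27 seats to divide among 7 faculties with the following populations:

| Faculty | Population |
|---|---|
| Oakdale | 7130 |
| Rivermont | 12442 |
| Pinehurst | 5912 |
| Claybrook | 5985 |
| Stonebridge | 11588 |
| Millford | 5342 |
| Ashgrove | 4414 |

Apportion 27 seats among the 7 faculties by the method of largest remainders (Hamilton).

Standard divisor: 52813 ÷ 27 ≈ 1956.037.
Standard quotas: Oakdale 3.6451, Rivermont 6.3608, Pinehurst 3.0224, Claybrook 3.0598, Stonebridge 5.9242, Millford 2.7310, Ashgrove 2.2566.
Lower quotas: Oakdale 3, Rivermont 6, Pinehurst 3, Claybrook 3, Stonebridge 5, Millford 2, Ashgrove 2 (sum 24, leaving 3 seats).
Remainders in descending order: Stonebridge 0.9242, Millford 0.7310, Oakdale 0.6451, Rivermont 0.3608, Ashgrove 0.2566, Claybrook 0.0598, Pinehurst 0.0224.
The surplus seats go to Stonebridge, Millford, Oakdale.

Oakdale 4, Rivermont 6, Pinehurst 3, Claybrook 3, Stonebridge 6, Millford 3, Ashgrove 2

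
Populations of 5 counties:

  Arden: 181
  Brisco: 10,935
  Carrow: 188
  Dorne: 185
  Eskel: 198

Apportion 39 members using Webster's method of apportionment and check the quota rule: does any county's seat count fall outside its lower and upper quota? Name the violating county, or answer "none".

Brisco

Standard quotas: Arden 0.604, Brisco 36.491, Carrow 0.627, Dorne 0.617, Eskel 0.661.
Webster allocation: Arden 1, Brisco 35, Carrow 1, Dorne 1, Eskel 1.
Brisco has quota 36.491 (lower 36, upper 37) but receives 35 — outside the quota interval.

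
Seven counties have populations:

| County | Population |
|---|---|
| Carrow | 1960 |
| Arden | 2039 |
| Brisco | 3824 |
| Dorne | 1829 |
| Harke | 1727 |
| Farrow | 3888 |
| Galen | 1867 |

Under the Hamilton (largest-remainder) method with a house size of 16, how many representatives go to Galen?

Standard divisor: 17134 ÷ 16 ≈ 1070.875.
Standard quotas: Carrow 1.830, Arden 1.904, Brisco 3.571, Dorne 1.708, Harke 1.613, Farrow 3.631, Galen 1.743.
Lower quotas: Carrow 1, Arden 1, Brisco 3, Dorne 1, Harke 1, Farrow 3, Galen 1 (sum 11, leaving 5 seats).
Remainders in descending order: Arden 0.904, Carrow 0.830, Galen 0.743, Dorne 0.708, Farrow 0.631, Harke 0.613, Brisco 0.571.
The surplus seats go to Arden, Carrow, Galen, Dorne, Farrow.
Galen receives 2.

2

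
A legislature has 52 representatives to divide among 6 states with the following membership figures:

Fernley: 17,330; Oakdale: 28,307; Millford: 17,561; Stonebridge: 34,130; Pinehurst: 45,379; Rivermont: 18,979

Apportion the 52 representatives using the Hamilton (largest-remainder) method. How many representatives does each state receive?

Fernley 5; Oakdale 9; Millford 6; Stonebridge 11; Pinehurst 15; Rivermont 6

Standard divisor: 161686 ÷ 52 ≈ 3109.346.
Standard quotas: Fernley 5.5735, Oakdale 9.1038, Millford 5.6478, Stonebridge 10.9766, Pinehurst 14.5944, Rivermont 6.1039.
Lower quotas: Fernley 5, Oakdale 9, Millford 5, Stonebridge 10, Pinehurst 14, Rivermont 6 (sum 49, leaving 3 seats).
Remainders in descending order: Stonebridge 0.9766, Millford 0.6478, Pinehurst 0.5944, Fernley 0.5735, Rivermont 0.1039, Oakdale 0.1038.
The surplus seats go to Stonebridge, Millford, Pinehurst.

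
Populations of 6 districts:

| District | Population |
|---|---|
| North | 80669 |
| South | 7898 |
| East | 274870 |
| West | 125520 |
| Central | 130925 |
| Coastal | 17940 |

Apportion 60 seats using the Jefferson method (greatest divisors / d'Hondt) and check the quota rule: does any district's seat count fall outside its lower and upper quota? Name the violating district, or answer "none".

East

Standard quotas: North 7.589, South 0.743, East 25.857, West 11.808, Central 12.316, Coastal 1.688.
Jefferson allocation: North 8, South 0, East 27, West 12, Central 12, Coastal 1.
East has quota 25.857 (lower 25, upper 26) but receives 27 — outside the quota interval.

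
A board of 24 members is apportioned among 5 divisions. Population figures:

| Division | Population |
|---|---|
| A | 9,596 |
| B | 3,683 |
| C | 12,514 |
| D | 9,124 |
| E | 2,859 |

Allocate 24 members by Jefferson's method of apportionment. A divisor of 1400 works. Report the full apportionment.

A 6, B 2, C 8, D 6, E 2

With modified divisor 1400: modified quotas A 6.854, B 2.631, C 8.939, D 6.517, E 2.042.
Rounding down: A 6, B 2, C 8, D 6, E 2 (total 24).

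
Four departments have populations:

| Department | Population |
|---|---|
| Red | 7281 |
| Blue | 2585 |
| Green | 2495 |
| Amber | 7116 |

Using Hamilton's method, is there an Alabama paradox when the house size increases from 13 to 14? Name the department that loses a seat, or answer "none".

none

At 13 seats: Red 5, Blue 2, Green 1, Amber 5.
At 14 seats: Red 5, Blue 2, Green 2, Amber 5.
No department's allocation decreased.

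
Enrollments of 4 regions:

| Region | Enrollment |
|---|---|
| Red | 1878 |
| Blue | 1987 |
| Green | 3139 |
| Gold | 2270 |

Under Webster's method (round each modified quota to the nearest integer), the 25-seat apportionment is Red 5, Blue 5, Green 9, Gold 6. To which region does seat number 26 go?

Priority for the next seat is population ÷ (current seats + 0.5).
Priorities: Red 341.455, Blue 361.273, Green 330.421, Gold 349.231.
Highest priority: Blue.

Blue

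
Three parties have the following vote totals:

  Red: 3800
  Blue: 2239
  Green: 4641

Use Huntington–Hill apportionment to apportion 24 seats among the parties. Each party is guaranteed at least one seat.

With divisor 445: modified quotas Red 8.539, Blue 5.031, Green 10.429.
Geometric-mean thresholds: Red √(8·9)=8.485, Blue √(5·6)=5.477, Green √(10·11)=10.488.
Each quota rounded against its threshold gives Red 9, Blue 5, Green 10 (total 24).

Red 9; Blue 5; Green 10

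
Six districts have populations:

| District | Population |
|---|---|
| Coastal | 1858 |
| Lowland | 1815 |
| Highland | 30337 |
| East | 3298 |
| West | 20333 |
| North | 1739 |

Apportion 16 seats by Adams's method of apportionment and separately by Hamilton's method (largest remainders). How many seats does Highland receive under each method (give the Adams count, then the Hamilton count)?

7 and 8

Adams: Coastal 1, Lowland 1, Highland 7, East 1, West 5, North 1.
Hamilton: Coastal 1, Lowland 1, Highland 8, East 1, West 5, North 0.
Highland gets 7 under Adams and 8 under Hamilton.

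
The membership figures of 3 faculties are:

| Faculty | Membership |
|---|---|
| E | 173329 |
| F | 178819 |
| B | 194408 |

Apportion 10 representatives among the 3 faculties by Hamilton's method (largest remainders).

E 3, F 3, B 4

The standard divisor is 546556/10 ≈ 54655.6.
Standard quotas: E 3.1713, F 3.2717, B 3.5570.
Lower quotas: E 3, F 3, B 3 (sum 9, leaving 1 seat).
Remainders in descending order: B 0.5570, F 0.2717, E 0.1713.
Largest remainder: B receives the extra seat.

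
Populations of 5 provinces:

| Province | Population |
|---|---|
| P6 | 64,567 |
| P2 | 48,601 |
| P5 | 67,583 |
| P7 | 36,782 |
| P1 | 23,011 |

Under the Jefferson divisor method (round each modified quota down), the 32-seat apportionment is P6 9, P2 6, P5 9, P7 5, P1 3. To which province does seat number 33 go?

Priority for the next seat is population ÷ (current seats + 1).
Priorities: P6 6456.700, P2 6943.000, P5 6758.300, P7 6130.333, P1 5752.750.
Highest priority: P2.

P2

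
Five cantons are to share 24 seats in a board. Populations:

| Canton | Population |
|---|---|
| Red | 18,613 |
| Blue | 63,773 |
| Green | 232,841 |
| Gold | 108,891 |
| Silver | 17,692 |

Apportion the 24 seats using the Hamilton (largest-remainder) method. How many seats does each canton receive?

Red 1, Blue 3, Green 13, Gold 6, Silver 1

The standard divisor is 441810/24 ≈ 18408.75.
Standard quotas: Red 1.0111, Blue 3.4643, Green 12.6484, Gold 5.9152, Silver 0.9611.
Lower quotas: Red 1, Blue 3, Green 12, Gold 5, Silver 0 (sum 21, leaving 3 seats).
Remainders in descending order: Silver 0.9611, Gold 0.9152, Green 0.6484, Blue 0.4643, Red 0.0111.
The surplus seats go to Silver, Gold, Green.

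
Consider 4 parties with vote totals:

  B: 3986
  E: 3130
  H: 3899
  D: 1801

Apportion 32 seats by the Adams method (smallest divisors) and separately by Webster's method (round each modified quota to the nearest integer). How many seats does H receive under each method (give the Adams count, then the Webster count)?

9 and 10

Adams: B 10, E 8, H 9, D 5.
Webster: B 10, E 8, H 10, D 4.
H gets 9 under Adams and 10 under Webster.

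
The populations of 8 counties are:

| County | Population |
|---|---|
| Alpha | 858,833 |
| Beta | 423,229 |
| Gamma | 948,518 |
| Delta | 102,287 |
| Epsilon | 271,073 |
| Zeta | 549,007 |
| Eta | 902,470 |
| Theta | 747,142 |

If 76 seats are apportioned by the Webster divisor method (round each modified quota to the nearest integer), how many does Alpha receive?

13

Standard divisor 4802559/76 ≈ 63191.566; standard quotas: Alpha 13.591, Beta 6.698, Gamma 15.010, Delta 1.619, Epsilon 4.290, Zeta 8.688, Eta 14.281, Theta 11.823.
Rounding to the nearest integer gives 14, 7, 15, 2, 4, 9, 14, 12 = 77 seats, so the divisor must be adjusted.
With modified divisor 64100: modified quotas Alpha 13.398, Beta 6.603, Gamma 14.797, Delta 1.596, Epsilon 4.229, Zeta 8.565, Eta 14.079, Theta 11.656.
Rounding to the nearest integer: Alpha 13, Beta 7, Gamma 15, Delta 2, Epsilon 4, Zeta 9, Eta 14, Theta 12 (total 76).
Alpha receives 13.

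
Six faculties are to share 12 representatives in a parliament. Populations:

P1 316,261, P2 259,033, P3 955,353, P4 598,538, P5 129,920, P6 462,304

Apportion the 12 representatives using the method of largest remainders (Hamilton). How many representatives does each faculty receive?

P1 1, P2 1, P3 4, P4 3, P5 1, P6 2

The standard divisor is 2721409/12 ≈ 226784.083.
Standard quotas: P1 1.3945, P2 1.1422, P3 4.2126, P4 2.6392, P5 0.5729, P6 2.0385.
Lower quotas: P1 1, P2 1, P3 4, P4 2, P5 0, P6 2 (sum 10, leaving 2 seats).
Remainders in descending order: P4 0.6392, P5 0.5729, P1 0.3945, P3 0.2126, P2 0.1422, P6 0.0385.
Largest remainders: P4, P5 receive the extra seats.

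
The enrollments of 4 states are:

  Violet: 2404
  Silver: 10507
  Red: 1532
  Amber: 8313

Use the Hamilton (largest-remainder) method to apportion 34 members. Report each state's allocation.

The standard divisor is 22756/34 ≈ 669.294.
Standard quotas: Violet 3.5918, Silver 15.6986, Red 2.2890, Amber 12.4205.
Lower quotas: Violet 3, Silver 15, Red 2, Amber 12 (sum 32, leaving 2 seats).
Remainders in descending order: Silver 0.6986, Violet 0.5918, Amber 0.4205, Red 0.2890.
Largest remainders: Silver, Violet receive the extra seats.

Violet 4; Silver 16; Red 2; Amber 12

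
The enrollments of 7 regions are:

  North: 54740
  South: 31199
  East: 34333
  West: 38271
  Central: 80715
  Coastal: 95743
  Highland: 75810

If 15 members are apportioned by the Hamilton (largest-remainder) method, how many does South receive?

Standard divisor: 410811 ÷ 15 ≈ 27387.4.
Standard quotas: North 1.9987, South 1.1392, East 1.2536, West 1.3974, Central 2.9472, Coastal 3.4959, Highland 2.7681.
Lower quotas: North 1, South 1, East 1, West 1, Central 2, Coastal 3, Highland 2 (sum 11, leaving 4 seats).
Remainders in descending order: North 0.9987, Central 0.9472, Highland 0.7681, Coastal 0.4959, West 0.3974, East 0.2536, South 0.1392.
The surplus seats go to North, Central, Highland, Coastal.
South receives 1.

1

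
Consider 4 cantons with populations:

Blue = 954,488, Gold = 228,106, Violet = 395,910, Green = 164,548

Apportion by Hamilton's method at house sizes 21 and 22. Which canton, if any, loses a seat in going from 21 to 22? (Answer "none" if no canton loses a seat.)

At 21 seats: Blue 11, Gold 3, Violet 5, Green 2.
At 22 seats: Blue 12, Gold 3, Violet 5, Green 2.
No canton's allocation decreased.

none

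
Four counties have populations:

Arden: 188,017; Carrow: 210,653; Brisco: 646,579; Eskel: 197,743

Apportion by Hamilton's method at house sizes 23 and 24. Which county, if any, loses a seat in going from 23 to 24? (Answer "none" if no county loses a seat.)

none

At 23 seats: Arden 3, Carrow 4, Brisco 12, Eskel 4.
At 24 seats: Arden 4, Carrow 4, Brisco 12, Eskel 4.
No county's allocation decreased.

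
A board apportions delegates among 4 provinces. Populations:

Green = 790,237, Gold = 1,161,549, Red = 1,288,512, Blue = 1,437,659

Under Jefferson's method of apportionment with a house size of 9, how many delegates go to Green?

Standard divisor 4677957/9 ≈ 519773; standard quotas: Green 1.520, Gold 2.235, Red 2.479, Blue 2.766.
Rounding down gives 1, 2, 2, 2 = 7 seats, so the divisor must be adjusted.
With modified divisor 412300: modified quotas Green 1.917, Gold 2.817, Red 3.125, Blue 3.487.
Rounding down: Green 1, Gold 2, Red 3, Blue 3 (total 9).
Green receives 1.

1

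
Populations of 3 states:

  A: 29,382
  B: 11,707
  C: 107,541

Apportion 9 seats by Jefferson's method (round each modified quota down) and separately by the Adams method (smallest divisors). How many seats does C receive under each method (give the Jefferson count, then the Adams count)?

7 and 6

Jefferson: A 2, B 0, C 7.
Adams: A 2, B 1, C 6.
C gets 7 under Jefferson and 6 under Adams.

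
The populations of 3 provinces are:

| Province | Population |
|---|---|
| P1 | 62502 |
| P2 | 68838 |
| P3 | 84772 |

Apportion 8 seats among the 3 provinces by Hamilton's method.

P1 2, P2 3, P3 3

Standard divisor: 216112 ÷ 8 = 27014.
Standard quotas: P1 2.3137, P2 2.5482, P3 3.1381.
Lower quotas: P1 2, P2 2, P3 3 (sum 7, leaving 1 seat).
Remainders in descending order: P2 0.5482, P1 0.3137, P3 0.1381.
Largest remainder: P2 receives the extra seat.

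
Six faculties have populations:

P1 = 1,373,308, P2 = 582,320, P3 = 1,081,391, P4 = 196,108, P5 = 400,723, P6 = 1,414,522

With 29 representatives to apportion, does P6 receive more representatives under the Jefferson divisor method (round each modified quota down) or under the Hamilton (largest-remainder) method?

Jefferson: P1 8, P2 3, P3 6, P4 1, P5 2, P6 9.
Hamilton: P1 8, P2 4, P3 6, P4 1, P5 2, P6 8.
P6 gets 9 under Jefferson and 8 under Hamilton.

Jefferson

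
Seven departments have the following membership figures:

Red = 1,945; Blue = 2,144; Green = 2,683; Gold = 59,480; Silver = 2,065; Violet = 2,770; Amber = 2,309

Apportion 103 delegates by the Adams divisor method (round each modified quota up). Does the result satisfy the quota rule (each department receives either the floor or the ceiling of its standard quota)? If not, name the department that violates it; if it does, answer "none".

Gold

Standard quotas: Red 2.730, Blue 3.009, Green 3.765, Gold 83.471, Silver 2.898, Violet 3.887, Amber 3.240.
Adams allocation: Red 3, Blue 3, Green 4, Gold 82, Silver 3, Violet 4, Amber 4.
Gold has quota 83.471 (lower 83, upper 84) but receives 82 — outside the quota interval.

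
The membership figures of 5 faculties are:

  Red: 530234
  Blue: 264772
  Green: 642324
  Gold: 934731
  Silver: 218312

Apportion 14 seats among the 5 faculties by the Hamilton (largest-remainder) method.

Red 3, Blue 1, Green 4, Gold 5, Silver 1

Standard divisor: 2590373 ÷ 14 ≈ 185026.643.
Standard quotas: Red 2.8657, Blue 1.4310, Green 3.4715, Gold 5.0519, Silver 1.1799.
Lower quotas: Red 2, Blue 1, Green 3, Gold 5, Silver 1 (sum 12, leaving 2 seats).
Remainders in descending order: Red 0.8657, Green 0.4715, Blue 0.4310, Silver 0.1799, Gold 0.0519.
The surplus seats go to Red, Green.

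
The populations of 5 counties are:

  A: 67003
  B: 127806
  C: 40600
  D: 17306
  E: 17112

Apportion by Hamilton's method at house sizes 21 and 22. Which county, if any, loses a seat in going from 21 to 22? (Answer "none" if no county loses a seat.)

At 21 seats: A 5, B 10, C 3, D 2, E 1.
At 22 seats: A 6, B 11, C 3, D 1, E 1.
D drops from 2 to 1.

D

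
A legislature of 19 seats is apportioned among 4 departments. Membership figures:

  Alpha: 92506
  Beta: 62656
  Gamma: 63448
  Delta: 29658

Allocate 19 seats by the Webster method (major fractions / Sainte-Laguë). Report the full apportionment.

Alpha 7, Beta 5, Gamma 5, Delta 2

Standard divisor 248268/19 ≈ 13066.737; standard quotas: Alpha 7.080, Beta 4.795, Gamma 4.856, Delta 2.270.
Rounding to the nearest integer gives Alpha 7, Beta 5, Gamma 5, Delta 2 — total 19, matching the house size, so no adjustment is needed.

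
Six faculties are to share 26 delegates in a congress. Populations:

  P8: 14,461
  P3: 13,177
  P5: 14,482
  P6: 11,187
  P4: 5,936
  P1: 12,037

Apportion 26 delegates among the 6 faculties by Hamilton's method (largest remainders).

Total 71280; standard divisor 71280/26 ≈ 2741.538.
Standard quotas: P8 5.2748, P3 4.8064, P5 5.2824, P6 4.0806, P4 2.1652, P1 4.3906.
Lower quotas: P8 5, P3 4, P5 5, P6 4, P4 2, P1 4 (sum 24, leaving 2 seats).
Remainders in descending order: P3 0.8064, P1 0.3906, P5 0.2824, P8 0.2748, P4 0.1652, P6 0.0806.
The surplus seats go to P3, P1.

P8 5, P3 5, P5 5, P6 4, P4 2, P1 5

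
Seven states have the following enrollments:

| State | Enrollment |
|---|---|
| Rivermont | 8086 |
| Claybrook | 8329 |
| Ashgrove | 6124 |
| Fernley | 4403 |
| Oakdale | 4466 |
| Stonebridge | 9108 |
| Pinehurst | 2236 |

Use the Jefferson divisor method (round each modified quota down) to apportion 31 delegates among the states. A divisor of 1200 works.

With modified divisor 1200: modified quotas Rivermont 6.738, Claybrook 6.941, Ashgrove 5.103, Fernley 3.669, Oakdale 3.722, Stonebridge 7.590, Pinehurst 1.863.
Rounding down: Rivermont 6, Claybrook 6, Ashgrove 5, Fernley 3, Oakdale 3, Stonebridge 7, Pinehurst 1 (total 31).

Rivermont 6; Claybrook 6; Ashgrove 5; Fernley 3; Oakdale 3; Stonebridge 7; Pinehurst 1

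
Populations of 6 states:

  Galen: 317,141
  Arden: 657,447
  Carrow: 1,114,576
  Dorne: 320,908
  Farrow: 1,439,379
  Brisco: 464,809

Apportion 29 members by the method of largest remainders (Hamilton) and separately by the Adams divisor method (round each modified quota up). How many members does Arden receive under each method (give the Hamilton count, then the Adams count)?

Hamilton: Galen 2, Arden 4, Carrow 8, Dorne 2, Farrow 10, Brisco 3.
Adams: Galen 2, Arden 5, Carrow 7, Dorne 3, Farrow 9, Brisco 3.
Arden gets 4 under Hamilton and 5 under Adams.

4 and 5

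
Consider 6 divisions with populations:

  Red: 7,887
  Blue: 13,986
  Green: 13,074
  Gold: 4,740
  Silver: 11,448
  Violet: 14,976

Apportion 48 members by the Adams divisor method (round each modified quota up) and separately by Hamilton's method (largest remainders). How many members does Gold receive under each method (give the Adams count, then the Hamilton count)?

Adams: Red 6, Blue 10, Green 9, Gold 4, Silver 8, Violet 11.
Hamilton: Red 6, Blue 10, Green 10, Gold 3, Silver 8, Violet 11.
Gold gets 4 under Adams and 3 under Hamilton.

4 and 3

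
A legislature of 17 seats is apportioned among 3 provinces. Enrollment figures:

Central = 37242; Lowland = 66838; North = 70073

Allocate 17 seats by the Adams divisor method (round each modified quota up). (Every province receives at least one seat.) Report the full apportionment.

Standard divisor 174153/17 ≈ 10244.294; standard quotas: Central 3.635, Lowland 6.524, North 6.840.
Rounding up gives 4, 7, 7 = 18 seats, so the divisor must be adjusted.
With modified divisor 11400: modified quotas Central 3.267, Lowland 5.863, North 6.147.
Rounding up: Central 4, Lowland 6, North 7 (total 17).

Central: 4; Lowland: 6; North: 7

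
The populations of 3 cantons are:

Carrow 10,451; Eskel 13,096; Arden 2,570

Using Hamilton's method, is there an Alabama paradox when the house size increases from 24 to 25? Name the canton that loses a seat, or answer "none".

At 24 seats: Carrow 10, Eskel 12, Arden 2.
At 25 seats: Carrow 10, Eskel 13, Arden 2.
No canton's allocation decreased.

none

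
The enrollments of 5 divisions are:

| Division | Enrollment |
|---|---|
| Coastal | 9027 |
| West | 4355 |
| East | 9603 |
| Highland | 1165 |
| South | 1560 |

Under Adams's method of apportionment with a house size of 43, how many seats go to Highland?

Standard divisor 25710/43 ≈ 597.907; standard quotas: Coastal 15.098, West 7.284, East 16.061, Highland 1.948, South 2.609.
Rounding up gives 16, 8, 17, 2, 3 = 46 seats, so the divisor must be adjusted.
With modified divisor 630: modified quotas Coastal 14.329, West 6.913, East 15.243, Highland 1.849, South 2.476.
Rounding up: Coastal 15, West 7, East 16, Highland 2, South 3 (total 43).
Highland receives 2.

2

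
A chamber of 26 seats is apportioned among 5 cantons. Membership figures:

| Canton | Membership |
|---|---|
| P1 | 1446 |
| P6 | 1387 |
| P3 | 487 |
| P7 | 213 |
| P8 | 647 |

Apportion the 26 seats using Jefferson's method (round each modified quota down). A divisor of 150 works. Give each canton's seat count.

P1 9; P6 9; P3 3; P7 1; P8 4

With modified divisor 150: modified quotas P1 9.640, P6 9.247, P3 3.247, P7 1.420, P8 4.313.
Rounding down: P1 9, P6 9, P3 3, P7 1, P8 4 (total 26).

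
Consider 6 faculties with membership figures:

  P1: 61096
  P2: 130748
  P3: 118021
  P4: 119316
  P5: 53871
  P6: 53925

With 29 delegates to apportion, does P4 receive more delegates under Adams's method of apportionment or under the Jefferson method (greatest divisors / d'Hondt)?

Adams: P1 4, P2 7, P3 6, P4 6, P5 3, P6 3.
Jefferson: P1 3, P2 7, P3 6, P4 7, P5 3, P6 3.
P4 gets 6 under Adams and 7 under Jefferson.

Jefferson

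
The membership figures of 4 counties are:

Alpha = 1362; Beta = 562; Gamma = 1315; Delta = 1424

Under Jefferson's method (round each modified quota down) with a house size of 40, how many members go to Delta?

12

Standard divisor 4663/40 ≈ 116.575; standard quotas: Alpha 11.683, Beta 4.821, Gamma 11.280, Delta 12.215.
Rounding down gives 11, 4, 11, 12 = 38 seats, so the divisor must be adjusted.
With modified divisor 110: modified quotas Alpha 12.382, Beta 5.109, Gamma 11.955, Delta 12.945.
Rounding down: Alpha 12, Beta 5, Gamma 11, Delta 12 (total 40).
Delta receives 12.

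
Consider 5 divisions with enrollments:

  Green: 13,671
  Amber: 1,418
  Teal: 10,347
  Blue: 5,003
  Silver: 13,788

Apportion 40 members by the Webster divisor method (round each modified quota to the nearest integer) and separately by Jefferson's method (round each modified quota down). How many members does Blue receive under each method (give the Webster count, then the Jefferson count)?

Webster: Green 12, Amber 1, Teal 9, Blue 5, Silver 13.
Jefferson: Green 13, Amber 1, Teal 9, Blue 4, Silver 13.
Blue gets 5 under Webster and 4 under Jefferson.

5 and 4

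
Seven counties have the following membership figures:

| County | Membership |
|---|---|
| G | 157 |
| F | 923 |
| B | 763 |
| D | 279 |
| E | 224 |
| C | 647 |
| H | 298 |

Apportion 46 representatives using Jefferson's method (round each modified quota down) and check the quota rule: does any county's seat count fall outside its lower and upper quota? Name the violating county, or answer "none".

none

Standard quotas: G 2.194, F 12.901, B 10.665, D 3.900, E 3.131, C 9.043, H 4.165.
Jefferson allocation: G 2, F 13, B 11, D 4, E 3, C 9, H 4.
Every allocation lies between the lower and upper quota.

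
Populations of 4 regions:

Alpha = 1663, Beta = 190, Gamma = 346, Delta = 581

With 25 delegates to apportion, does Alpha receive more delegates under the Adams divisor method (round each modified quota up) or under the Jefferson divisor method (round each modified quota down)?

Adams: Alpha 15, Beta 2, Gamma 3, Delta 5.
Jefferson: Alpha 16, Beta 1, Gamma 3, Delta 5.
Alpha gets 15 under Adams and 16 under Jefferson.

Jefferson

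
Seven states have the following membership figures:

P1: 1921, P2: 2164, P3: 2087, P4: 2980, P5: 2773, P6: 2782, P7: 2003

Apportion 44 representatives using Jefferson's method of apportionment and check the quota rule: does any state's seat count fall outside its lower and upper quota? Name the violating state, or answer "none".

Standard quotas: P1 5.058, P2 5.698, P3 5.495, P4 7.847, P5 7.302, P6 7.325, P7 5.274.
Jefferson allocation: P1 5, P2 6, P3 6, P4 8, P5 7, P6 7, P7 5.
Every allocation lies between the lower and upper quota.

none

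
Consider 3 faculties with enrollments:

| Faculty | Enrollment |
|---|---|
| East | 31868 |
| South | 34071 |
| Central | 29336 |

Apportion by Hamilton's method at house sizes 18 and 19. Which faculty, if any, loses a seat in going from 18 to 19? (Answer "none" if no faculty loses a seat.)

At 18 seats: East 6, South 6, Central 6.
At 19 seats: East 6, South 7, Central 6.
No faculty's allocation decreased.

none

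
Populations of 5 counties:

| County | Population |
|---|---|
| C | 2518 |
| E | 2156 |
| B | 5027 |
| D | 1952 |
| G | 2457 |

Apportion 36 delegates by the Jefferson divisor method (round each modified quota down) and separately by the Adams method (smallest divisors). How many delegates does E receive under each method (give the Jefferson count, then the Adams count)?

Jefferson: C 7, E 5, B 13, D 5, G 6.
Adams: C 7, E 6, B 12, D 5, G 6.
E gets 5 under Jefferson and 6 under Adams.

5 and 6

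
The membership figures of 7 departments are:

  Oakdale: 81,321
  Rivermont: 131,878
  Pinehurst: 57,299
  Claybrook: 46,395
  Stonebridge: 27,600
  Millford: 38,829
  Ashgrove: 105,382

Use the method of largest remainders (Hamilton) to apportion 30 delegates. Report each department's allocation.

Standard divisor: 488704 ÷ 30 ≈ 16290.133.
Standard quotas: Oakdale 4.9920, Rivermont 8.0956, Pinehurst 3.5174, Claybrook 2.8480, Stonebridge 1.6943, Millford 2.3836, Ashgrove 6.4691.
Lower quotas: Oakdale 4, Rivermont 8, Pinehurst 3, Claybrook 2, Stonebridge 1, Millford 2, Ashgrove 6 (sum 26, leaving 4 seats).
Remainders in descending order: Oakdale 0.9920, Claybrook 0.8480, Stonebridge 0.6943, Pinehurst 0.5174, Ashgrove 0.4691, Millford 0.3836, Rivermont 0.0956.
Largest remainders: Oakdale, Claybrook, Stonebridge, Pinehurst receive the extra seats.

Oakdale 5, Rivermont 8, Pinehurst 4, Claybrook 3, Stonebridge 2, Millford 2, Ashgrove 6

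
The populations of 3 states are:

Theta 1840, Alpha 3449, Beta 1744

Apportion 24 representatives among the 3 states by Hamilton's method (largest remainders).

Standard divisor: 7033 ÷ 24 ≈ 293.042.
Standard quotas: Theta 6.279, Alpha 11.770, Beta 5.951.
Lower quotas: Theta 6, Alpha 11, Beta 5 (sum 22, leaving 2 seats).
Remainders in descending order: Beta 0.951, Alpha 0.770, Theta 0.279.
The surplus seats go to Beta, Alpha.

Theta 6; Alpha 12; Beta 6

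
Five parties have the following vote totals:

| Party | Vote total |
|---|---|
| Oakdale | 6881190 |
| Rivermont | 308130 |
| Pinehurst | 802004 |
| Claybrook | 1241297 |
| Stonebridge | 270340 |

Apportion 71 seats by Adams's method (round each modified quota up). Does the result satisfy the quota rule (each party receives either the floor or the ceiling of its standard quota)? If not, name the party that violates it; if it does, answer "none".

Standard quotas: Oakdale 51.412, Rivermont 2.302, Pinehurst 5.992, Claybrook 9.274, Stonebridge 2.020.
Adams allocation: Oakdale 50, Rivermont 3, Pinehurst 6, Claybrook 10, Stonebridge 2.
Oakdale has quota 51.412 (lower 51, upper 52) but receives 50 — outside the quota interval.

Oakdale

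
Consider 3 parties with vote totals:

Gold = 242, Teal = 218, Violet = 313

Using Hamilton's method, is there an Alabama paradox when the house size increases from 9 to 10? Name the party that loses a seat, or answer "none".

none

At 9 seats: Gold 3, Teal 2, Violet 4.
At 10 seats: Gold 3, Teal 3, Violet 4.
No party's allocation decreased.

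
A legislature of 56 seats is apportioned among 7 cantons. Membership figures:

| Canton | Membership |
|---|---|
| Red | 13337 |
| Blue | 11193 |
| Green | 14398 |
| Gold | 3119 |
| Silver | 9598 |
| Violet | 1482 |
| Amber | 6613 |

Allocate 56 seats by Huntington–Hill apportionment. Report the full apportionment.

With divisor 1067.23: modified quotas Red 12.497, Blue 10.488, Green 13.491, Gold 2.923, Silver 8.993, Violet 1.389, Amber 6.196.
Geometric-mean thresholds: Red √(12·13)=12.490, Blue √(10·11)=10.488, Green √(13·14)=13.491, Gold √(2·3)=2.449, Silver √(8·9)=8.485, Violet √(1·2)=1.414, Amber √(6·7)=6.481.
Each quota rounded against its threshold gives Red 13, Blue 10, Green 14, Gold 3, Silver 9, Violet 1, Amber 6 (total 56).

Red 13, Blue 10, Green 14, Gold 3, Silver 9, Violet 1, Amber 6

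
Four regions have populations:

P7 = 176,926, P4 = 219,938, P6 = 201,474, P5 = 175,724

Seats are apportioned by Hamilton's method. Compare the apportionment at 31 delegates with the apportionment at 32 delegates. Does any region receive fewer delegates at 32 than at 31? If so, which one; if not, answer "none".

At 31 seats: P7 7, P4 9, P6 8, P5 7.
At 32 seats: P7 7, P4 9, P6 9, P5 7.
No region's allocation decreased.

none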